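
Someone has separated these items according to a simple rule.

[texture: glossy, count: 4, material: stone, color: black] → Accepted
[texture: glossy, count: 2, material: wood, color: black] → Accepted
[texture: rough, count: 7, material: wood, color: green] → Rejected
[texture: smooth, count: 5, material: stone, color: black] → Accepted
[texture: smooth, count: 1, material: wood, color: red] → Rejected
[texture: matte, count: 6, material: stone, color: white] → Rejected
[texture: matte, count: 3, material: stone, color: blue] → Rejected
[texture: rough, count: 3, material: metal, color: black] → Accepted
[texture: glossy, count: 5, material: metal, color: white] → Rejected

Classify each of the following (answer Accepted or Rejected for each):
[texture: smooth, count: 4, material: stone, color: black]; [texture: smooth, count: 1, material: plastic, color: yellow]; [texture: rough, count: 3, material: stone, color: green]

All 'Accepted' examples share one property — color is black — and every 'Rejected' example lacks it.
[texture: smooth, count: 4, material: stone, color: black]: color is black, has this property → Accepted.
[texture: smooth, count: 1, material: plastic, color: yellow]: color is yellow, does not fit → Rejected.
[texture: rough, count: 3, material: stone, color: green]: color is green, does not fit → Rejected.

Accepted, Rejected, Rejected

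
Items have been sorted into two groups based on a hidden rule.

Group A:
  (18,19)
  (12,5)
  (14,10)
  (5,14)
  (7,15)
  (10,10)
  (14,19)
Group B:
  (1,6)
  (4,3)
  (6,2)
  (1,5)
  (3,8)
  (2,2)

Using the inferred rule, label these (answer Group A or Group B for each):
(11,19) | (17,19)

Group A, Group A

Every 'Group A' example satisfies: sum ≥ 17. None of the 'Group B' examples do.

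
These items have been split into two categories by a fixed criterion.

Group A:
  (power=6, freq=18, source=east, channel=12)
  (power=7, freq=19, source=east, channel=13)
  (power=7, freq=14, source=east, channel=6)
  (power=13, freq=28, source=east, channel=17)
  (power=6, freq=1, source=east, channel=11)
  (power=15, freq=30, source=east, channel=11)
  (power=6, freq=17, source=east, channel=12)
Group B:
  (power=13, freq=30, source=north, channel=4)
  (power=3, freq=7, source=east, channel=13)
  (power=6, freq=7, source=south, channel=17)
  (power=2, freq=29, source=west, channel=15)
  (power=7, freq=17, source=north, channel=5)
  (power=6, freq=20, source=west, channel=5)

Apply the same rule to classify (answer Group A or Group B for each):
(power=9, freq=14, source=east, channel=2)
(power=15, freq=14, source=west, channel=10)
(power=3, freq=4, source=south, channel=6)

Group A, Group B, Group B

The classifier is using: source is east AND power ≥ 6.
(power=9, freq=14, source=east, channel=2): Group A (source is east, power = 9).
(power=15, freq=14, source=west, channel=10): Group B (source is west, power = 15).
(power=3, freq=4, source=south, channel=6): Group B (source is south, power = 3).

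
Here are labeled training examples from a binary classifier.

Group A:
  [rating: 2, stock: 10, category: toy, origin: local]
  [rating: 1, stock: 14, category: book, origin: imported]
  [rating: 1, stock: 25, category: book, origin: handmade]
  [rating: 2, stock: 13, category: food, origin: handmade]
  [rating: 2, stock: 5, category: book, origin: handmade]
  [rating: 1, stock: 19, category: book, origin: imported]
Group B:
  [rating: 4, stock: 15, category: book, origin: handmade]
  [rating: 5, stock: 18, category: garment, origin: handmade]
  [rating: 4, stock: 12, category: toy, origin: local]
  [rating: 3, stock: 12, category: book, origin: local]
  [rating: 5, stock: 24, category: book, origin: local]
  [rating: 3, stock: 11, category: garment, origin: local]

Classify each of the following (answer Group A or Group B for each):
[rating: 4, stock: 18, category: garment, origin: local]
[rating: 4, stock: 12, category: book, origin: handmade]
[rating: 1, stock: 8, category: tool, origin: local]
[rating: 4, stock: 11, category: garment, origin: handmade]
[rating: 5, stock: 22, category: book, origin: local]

'Group A' ⟺ rating ≤ 2.
[rating: 4, stock: 18, category: garment, origin: local]: Group B (rating = 4). [rating: 4, stock: 12, category: book, origin: handmade]: Group B (rating = 4). [rating: 1, stock: 8, category: tool, origin: local]: Group A (rating = 1). [rating: 4, stock: 11, category: garment, origin: handmade]: Group B (rating = 4). [rating: 5, stock: 22, category: book, origin: local]: Group B (rating = 5).

Group B, Group B, Group A, Group B, Group B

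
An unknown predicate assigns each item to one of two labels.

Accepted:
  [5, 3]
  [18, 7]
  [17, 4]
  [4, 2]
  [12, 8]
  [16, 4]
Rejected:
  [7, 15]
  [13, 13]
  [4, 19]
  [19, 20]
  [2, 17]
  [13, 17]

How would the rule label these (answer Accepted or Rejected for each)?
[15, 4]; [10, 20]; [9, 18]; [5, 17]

All 'Accepted' examples share one property — first > second — and every 'Rejected' example lacks it.
[15, 4]: 15 > 4 — passes, so Accepted.
[10, 20]: 10 < 20 — doesn't match, so Rejected.
[9, 18]: 9 < 18 — doesn't match, so Rejected.
[5, 17]: 5 < 17 — doesn't match, so Rejected.

Accepted, Rejected, Rejected, Rejected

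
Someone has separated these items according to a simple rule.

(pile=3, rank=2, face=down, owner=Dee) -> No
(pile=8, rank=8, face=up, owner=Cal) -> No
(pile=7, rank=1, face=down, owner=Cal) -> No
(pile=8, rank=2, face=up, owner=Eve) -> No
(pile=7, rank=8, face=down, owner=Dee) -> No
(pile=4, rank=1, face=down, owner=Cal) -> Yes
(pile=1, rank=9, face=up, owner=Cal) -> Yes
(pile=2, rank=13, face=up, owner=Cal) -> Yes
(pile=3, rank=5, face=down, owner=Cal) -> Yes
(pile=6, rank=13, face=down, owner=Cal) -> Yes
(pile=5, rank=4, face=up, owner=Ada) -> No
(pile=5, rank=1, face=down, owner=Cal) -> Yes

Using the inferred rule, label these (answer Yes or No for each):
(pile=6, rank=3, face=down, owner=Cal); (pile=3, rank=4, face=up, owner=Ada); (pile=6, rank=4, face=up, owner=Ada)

The simplest hypothesis consistent with all the labels is: owner is Cal AND pile ≤ 6.

Yes, No, No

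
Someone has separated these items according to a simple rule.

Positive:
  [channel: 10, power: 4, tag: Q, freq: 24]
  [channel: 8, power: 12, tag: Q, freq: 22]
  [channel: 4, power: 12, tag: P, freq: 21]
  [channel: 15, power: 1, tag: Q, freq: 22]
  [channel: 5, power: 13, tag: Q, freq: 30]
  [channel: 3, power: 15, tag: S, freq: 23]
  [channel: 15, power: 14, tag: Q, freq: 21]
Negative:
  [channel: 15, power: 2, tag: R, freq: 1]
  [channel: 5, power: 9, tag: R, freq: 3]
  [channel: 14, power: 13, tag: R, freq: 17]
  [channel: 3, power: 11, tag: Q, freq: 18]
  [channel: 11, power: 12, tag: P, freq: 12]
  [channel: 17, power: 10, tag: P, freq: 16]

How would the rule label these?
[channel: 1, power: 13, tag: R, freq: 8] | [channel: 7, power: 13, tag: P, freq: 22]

Every 'Positive' example satisfies: freq ≥ 21. None of the 'Negative' examples do.

Negative, Positive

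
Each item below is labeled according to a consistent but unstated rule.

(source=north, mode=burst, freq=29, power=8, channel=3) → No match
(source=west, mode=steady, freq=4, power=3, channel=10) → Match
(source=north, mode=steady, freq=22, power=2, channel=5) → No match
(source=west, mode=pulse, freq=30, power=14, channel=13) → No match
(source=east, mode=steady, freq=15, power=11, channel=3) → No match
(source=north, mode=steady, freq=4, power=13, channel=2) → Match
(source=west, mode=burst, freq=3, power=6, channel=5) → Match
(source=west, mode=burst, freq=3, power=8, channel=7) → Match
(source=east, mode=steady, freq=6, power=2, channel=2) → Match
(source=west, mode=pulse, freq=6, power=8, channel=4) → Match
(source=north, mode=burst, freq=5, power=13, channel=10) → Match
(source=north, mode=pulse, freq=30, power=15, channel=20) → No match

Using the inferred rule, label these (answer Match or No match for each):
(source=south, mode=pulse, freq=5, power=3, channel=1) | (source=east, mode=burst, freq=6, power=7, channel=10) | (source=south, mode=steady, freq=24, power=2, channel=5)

Match, Match, No match

'Match' ⟺ freq ≤ 6.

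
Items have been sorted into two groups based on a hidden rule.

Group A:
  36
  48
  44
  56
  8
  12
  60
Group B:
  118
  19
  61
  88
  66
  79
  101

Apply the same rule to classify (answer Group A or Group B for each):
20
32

The pattern is that an item is 'Group A' exactly when: even AND at most 60.
20 — 20 is even, 20 ≤ 60, hence Group A.
32 — 32 is even, 32 ≤ 60, hence Group A.

Group A, Group A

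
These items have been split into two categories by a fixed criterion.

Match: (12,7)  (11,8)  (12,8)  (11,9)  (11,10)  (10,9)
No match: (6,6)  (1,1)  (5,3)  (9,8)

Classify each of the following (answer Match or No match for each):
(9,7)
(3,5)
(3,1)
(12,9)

The common property of the 'Match' items is: sum ≥ 19. No 'No match' item has it.
(9,7): 9+7 = 16 — doesn't qualify, so No match. (3,5): 3+5 = 8 — doesn't qualify, so No match. (3,1): 3+1 = 4 — doesn't qualify, so No match. (12,9): 12+9 = 21 — fits, so Match.

No match, No match, No match, Match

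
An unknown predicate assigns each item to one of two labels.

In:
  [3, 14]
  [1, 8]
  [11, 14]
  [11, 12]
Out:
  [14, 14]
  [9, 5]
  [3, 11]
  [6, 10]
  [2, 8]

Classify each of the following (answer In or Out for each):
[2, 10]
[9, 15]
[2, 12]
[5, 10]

Out, Out, Out, In

Comparing the two groups points to one rule — sum is odd.
[2, 10]: Out (2+10 = 12).
[9, 15]: Out (9+15 = 24).
[2, 12]: Out (2+12 = 14).
[5, 10]: In (5+10 = 15).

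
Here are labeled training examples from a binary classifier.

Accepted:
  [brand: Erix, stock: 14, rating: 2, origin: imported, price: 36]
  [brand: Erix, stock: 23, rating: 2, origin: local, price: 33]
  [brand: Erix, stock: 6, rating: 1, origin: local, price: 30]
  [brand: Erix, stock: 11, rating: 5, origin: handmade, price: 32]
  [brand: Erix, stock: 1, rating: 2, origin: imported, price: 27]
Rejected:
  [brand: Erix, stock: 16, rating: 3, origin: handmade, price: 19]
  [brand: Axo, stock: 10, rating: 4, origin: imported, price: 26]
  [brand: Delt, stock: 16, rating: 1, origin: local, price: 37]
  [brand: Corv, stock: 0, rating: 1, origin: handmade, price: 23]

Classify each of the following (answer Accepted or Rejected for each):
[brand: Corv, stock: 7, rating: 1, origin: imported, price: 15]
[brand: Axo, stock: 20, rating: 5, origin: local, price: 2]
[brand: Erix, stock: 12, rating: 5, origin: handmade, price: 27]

Rejected, Rejected, Accepted

The simplest hypothesis consistent with all the labels is: brand is Erix AND price ≥ 23.
[brand: Corv, stock: 7, rating: 1, origin: imported, price: 15] → brand is Corv, price = 15 → Rejected.
[brand: Axo, stock: 20, rating: 5, origin: local, price: 2] → brand is Axo, price = 2 → Rejected.
[brand: Erix, stock: 12, rating: 5, origin: handmade, price: 27] → brand is Erix, price = 27 → Accepted.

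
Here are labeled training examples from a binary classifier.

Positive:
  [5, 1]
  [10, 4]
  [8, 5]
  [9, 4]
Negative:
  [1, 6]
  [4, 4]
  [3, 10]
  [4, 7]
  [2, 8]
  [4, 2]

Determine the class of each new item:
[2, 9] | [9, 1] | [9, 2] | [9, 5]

Negative, Positive, Positive, Positive

A rule that fits every label: first ≥ 5 — true of each 'Positive' example, false of each 'Negative' one.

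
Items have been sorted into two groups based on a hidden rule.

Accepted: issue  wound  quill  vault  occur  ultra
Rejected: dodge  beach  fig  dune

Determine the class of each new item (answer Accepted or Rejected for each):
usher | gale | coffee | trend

Accepted, Rejected, Rejected, Rejected

All 'Accepted' examples share one property — odd length AND contains 'u' — and every 'Rejected' example lacks it.
usher: length 5, has 'u' — has this property, so Accepted.
gale: length 4, no 'u' — doesn't qualify, so Rejected.
coffee: length 6, no 'u' — doesn't qualify, so Rejected.
trend: length 5, no 'u' — doesn't qualify, so Rejected.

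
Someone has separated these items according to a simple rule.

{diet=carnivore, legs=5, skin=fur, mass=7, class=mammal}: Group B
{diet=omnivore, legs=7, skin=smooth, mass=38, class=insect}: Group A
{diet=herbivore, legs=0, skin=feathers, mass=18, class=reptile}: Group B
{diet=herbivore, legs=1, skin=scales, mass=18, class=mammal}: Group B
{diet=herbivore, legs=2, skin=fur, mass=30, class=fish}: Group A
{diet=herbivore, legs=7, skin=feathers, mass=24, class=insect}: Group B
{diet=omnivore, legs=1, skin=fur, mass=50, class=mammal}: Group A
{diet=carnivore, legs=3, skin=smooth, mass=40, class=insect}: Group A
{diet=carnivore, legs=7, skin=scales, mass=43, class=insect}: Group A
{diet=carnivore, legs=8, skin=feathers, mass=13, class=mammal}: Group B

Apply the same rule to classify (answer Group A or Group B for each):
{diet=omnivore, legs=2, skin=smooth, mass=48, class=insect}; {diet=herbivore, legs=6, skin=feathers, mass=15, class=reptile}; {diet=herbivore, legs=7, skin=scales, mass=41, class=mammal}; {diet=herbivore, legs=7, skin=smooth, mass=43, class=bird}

Group A, Group B, Group A, Group A

The classifier is using: mass ≥ 30.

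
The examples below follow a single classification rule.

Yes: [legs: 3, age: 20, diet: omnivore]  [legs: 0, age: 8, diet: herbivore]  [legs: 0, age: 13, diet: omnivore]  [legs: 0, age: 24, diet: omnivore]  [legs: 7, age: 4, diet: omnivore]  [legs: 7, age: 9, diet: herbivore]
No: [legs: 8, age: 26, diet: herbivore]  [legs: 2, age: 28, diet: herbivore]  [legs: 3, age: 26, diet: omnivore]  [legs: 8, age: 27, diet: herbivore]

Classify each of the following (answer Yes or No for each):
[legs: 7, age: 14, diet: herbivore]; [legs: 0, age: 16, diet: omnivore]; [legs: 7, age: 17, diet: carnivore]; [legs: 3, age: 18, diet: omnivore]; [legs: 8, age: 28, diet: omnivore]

One predicate separates the groups cleanly: age ≤ 24.

Yes, Yes, Yes, Yes, No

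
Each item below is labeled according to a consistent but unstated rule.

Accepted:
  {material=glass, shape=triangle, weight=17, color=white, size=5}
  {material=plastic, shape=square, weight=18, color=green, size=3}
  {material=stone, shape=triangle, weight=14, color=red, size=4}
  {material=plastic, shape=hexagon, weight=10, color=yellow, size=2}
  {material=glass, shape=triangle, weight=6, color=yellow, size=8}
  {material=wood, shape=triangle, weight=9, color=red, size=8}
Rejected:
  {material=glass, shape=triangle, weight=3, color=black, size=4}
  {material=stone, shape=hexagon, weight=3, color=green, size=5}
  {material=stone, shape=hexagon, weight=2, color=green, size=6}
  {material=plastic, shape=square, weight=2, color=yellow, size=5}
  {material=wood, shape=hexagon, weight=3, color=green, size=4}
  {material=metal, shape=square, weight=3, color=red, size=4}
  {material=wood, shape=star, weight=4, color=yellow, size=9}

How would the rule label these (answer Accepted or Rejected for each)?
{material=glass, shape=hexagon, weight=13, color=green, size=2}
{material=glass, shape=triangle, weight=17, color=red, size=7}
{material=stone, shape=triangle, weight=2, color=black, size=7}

The rule appears to be: weight ≥ 6.
{material=glass, shape=hexagon, weight=13, color=green, size=2} → weight = 13 → Accepted.
{material=glass, shape=triangle, weight=17, color=red, size=7} → weight = 17 → Accepted.
{material=stone, shape=triangle, weight=2, color=black, size=7} → weight = 2 → Rejected.

Accepted, Accepted, Rejected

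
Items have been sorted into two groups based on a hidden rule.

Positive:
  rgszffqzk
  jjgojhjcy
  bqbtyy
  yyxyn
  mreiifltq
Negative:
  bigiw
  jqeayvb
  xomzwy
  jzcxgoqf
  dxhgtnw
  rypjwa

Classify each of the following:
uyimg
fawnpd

Rule: has a double letter. This holds for each 'Positive' example and fails for each 'Negative' one.

Negative, Negative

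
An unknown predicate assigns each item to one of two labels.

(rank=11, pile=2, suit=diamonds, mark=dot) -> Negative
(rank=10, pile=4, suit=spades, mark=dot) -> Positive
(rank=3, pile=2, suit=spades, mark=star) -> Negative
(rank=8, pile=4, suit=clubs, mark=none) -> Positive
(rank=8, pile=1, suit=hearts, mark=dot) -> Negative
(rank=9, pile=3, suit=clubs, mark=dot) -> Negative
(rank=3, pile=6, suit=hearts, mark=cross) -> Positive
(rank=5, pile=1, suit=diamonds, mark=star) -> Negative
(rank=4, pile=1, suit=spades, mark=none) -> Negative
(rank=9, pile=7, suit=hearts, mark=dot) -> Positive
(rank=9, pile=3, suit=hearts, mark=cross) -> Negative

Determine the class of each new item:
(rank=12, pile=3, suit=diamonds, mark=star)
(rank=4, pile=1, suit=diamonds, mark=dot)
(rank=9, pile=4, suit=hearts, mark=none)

A rule that fits every label: pile ≥ 4 — true of each 'Positive' example, false of each 'Negative' one.
(rank=12, pile=3, suit=diamonds, mark=star): pile = 3, doesn't match → Negative. (rank=4, pile=1, suit=diamonds, mark=dot): pile = 1, doesn't match → Negative. (rank=9, pile=4, suit=hearts, mark=none): pile = 4, has this property → Positive.

Negative, Negative, Positive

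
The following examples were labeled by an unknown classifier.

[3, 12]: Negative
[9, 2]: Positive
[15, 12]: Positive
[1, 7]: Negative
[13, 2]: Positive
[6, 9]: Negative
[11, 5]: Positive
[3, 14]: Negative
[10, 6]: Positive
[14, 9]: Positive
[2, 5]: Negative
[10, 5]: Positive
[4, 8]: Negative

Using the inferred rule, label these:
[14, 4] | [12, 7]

The simplest hypothesis consistent with all the labels is: first > second.
[14, 4] — 14 > 4, hence Positive. [12, 7] — 12 > 7, hence Positive.

Positive, Positive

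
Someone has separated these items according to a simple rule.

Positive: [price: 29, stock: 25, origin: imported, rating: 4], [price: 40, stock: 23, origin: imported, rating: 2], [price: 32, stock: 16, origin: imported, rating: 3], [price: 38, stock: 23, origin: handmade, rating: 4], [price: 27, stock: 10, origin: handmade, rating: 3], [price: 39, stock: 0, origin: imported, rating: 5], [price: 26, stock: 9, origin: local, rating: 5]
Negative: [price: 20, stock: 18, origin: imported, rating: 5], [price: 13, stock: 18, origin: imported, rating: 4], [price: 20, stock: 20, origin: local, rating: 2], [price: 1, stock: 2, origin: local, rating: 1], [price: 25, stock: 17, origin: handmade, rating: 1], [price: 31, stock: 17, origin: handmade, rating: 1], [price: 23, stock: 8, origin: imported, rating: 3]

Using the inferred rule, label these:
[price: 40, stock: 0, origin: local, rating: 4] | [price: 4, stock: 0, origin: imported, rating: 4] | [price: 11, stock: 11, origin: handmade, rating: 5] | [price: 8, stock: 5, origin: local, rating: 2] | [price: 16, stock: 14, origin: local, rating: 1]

The distinguishing property — rating ≥ 2 AND price ≥ 25 — holds for all the 'Positive' cases and none of the 'Negative' cases.
[price: 40, stock: 0, origin: local, rating: 4]: rating = 4, price = 40 — satisfies this, so Positive.
[price: 4, stock: 0, origin: imported, rating: 4]: rating = 4, price = 4 — doesn't match, so Negative.
[price: 11, stock: 11, origin: handmade, rating: 5]: rating = 5, price = 11 — doesn't match, so Negative.
[price: 8, stock: 5, origin: local, rating: 2]: rating = 2, price = 8 — doesn't match, so Negative.
[price: 16, stock: 14, origin: local, rating: 1]: rating = 1, price = 16 — doesn't match, so Negative.

Positive, Negative, Negative, Negative, Negative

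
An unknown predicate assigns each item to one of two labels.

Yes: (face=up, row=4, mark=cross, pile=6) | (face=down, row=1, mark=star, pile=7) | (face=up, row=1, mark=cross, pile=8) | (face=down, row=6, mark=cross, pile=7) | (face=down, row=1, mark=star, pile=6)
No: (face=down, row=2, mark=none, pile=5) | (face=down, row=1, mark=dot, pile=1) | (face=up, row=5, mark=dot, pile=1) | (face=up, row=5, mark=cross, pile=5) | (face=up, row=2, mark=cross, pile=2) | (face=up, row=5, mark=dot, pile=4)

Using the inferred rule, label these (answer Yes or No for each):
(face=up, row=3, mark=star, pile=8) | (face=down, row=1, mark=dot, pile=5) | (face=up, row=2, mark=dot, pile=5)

The distinguishing property — pile ≥ 6 — holds for all the 'Yes' cases and none of the 'No' cases.
(face=up, row=3, mark=star, pile=8) → pile = 8 → Yes. (face=down, row=1, mark=dot, pile=5) → pile = 5 → No. (face=up, row=2, mark=dot, pile=5) → pile = 5 → No.

Yes, No, No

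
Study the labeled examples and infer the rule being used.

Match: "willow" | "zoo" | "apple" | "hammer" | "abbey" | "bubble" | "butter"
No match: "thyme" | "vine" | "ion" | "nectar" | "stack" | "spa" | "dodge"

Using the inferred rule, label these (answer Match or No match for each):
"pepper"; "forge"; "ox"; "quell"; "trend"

Match, No match, No match, Match, No match

Looking at the examples, the only property every 'Match' case has and every 'No match' case lacks is: has a double letter.
Match: "pepper", since 'pp' doubled.
No match: "forge", since no doubled letter.
No match: "ox", since no doubled letter.
Match: "quell", since 'll' doubled.
No match: "trend", since no doubled letter.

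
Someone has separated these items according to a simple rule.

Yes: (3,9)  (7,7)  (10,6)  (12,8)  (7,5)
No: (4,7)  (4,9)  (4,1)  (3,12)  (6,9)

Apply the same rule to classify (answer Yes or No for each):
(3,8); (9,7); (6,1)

The common property of the 'Yes' items is: sum is even. No 'No' item has it.
(3,8) → 3+8 = 11 → No.
(9,7) → 9+7 = 16 → Yes.
(6,1) → 6+1 = 7 → No.

No, Yes, No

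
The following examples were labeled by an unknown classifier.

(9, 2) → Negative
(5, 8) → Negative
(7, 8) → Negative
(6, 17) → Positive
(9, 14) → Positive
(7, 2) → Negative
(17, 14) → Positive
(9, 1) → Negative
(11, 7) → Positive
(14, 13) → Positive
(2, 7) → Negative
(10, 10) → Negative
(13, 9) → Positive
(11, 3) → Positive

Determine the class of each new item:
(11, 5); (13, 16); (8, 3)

Positive, Positive, Negative

The common property of the 'Positive' items is: max ≥ 11. No 'Negative' item has it.
(11, 5) — max 11, hence Positive.
(13, 16) — max 16, hence Positive.
(8, 3) — max 8, hence Negative.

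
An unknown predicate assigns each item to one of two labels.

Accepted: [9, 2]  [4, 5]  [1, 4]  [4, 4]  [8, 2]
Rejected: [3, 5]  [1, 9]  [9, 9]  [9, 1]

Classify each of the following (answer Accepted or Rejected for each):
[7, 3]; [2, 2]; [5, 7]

Rejected, Accepted, Rejected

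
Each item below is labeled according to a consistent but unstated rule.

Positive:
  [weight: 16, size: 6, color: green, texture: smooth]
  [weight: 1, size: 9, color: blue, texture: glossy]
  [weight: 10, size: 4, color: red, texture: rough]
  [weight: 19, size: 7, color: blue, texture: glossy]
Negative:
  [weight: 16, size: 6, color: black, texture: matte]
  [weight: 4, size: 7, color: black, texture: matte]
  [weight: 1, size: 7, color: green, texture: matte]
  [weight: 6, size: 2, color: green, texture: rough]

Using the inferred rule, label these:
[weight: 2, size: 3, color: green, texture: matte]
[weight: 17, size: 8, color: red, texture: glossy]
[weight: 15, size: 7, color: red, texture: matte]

The rule appears to be: texture is not matte AND size ≥ 4.

Negative, Positive, Negative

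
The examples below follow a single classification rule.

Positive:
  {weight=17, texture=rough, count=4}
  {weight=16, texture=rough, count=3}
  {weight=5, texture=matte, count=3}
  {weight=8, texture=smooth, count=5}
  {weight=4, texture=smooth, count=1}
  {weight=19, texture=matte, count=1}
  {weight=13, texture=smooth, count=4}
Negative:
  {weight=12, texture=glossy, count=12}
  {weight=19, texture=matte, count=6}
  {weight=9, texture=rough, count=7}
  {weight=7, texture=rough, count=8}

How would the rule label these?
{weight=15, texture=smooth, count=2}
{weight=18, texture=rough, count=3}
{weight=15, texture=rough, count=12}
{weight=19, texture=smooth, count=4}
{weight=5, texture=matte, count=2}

Positive, Positive, Negative, Positive, Positive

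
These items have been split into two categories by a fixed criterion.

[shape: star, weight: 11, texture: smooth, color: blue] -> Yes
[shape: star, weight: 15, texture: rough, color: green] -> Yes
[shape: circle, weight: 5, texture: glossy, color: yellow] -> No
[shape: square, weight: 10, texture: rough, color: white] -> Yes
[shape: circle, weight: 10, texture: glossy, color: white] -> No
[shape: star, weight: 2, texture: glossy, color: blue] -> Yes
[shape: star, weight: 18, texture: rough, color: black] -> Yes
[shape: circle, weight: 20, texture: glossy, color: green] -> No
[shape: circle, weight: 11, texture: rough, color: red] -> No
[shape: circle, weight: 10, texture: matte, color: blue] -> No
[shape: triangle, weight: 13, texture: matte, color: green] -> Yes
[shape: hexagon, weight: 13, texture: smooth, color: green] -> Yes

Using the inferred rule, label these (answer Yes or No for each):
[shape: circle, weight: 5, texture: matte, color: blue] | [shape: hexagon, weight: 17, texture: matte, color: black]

No, Yes

One predicate separates the groups cleanly: shape is not circle.
[shape: circle, weight: 5, texture: matte, color: blue] — shape is circle, hence No. [shape: hexagon, weight: 17, texture: matte, color: black] — shape is hexagon, hence Yes.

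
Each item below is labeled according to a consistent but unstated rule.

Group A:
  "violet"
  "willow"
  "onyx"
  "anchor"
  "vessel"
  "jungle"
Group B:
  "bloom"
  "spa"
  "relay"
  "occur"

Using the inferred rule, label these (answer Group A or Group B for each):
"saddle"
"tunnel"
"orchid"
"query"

Group A, Group A, Group A, Group B

Comparing the two groups points to one rule — even length.
"saddle": length 6, matches → Group A.
"tunnel": length 6, matches → Group A.
"orchid": length 6, matches → Group A.
"query": length 5, lacks this property → Group B.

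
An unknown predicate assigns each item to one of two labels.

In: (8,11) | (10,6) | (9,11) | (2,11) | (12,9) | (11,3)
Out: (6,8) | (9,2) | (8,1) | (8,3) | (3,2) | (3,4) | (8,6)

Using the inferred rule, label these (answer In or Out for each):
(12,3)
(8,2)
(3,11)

In, Out, In

All 'In' examples share one property — max ≥ 10 — and every 'Out' example lacks it.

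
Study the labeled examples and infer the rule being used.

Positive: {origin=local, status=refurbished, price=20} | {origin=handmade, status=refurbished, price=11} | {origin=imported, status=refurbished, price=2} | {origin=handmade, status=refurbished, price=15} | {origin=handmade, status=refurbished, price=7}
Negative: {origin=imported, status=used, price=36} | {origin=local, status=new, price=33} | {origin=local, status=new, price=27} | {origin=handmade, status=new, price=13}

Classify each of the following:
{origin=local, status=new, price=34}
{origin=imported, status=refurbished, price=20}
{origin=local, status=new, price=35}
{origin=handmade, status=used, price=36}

Every 'Positive' example satisfies: status is refurbished. None of the 'Negative' examples do.
{origin=local, status=new, price=34}: status is new, does not fit → Negative.
{origin=imported, status=refurbished, price=20}: status is refurbished, meets the rule → Positive.
{origin=local, status=new, price=35}: status is new, does not fit → Negative.
{origin=handmade, status=used, price=36}: status is used, does not fit → Negative.

Negative, Positive, Negative, Negative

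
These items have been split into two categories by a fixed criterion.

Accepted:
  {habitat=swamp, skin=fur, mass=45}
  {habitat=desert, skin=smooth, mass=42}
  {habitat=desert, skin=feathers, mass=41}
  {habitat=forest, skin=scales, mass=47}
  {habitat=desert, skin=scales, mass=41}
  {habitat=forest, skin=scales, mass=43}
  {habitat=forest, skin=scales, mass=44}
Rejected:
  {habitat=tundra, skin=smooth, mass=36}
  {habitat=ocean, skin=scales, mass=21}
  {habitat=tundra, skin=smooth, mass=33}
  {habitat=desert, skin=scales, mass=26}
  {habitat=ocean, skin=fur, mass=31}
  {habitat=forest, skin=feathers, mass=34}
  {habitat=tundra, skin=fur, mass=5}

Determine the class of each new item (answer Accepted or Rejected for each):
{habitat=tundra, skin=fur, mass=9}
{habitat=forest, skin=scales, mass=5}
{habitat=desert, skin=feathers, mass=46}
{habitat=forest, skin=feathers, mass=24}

The common property of the 'Accepted' items is: mass ≥ 41. No 'Rejected' item has it.
{habitat=tundra, skin=fur, mass=9}: mass = 9 — fails this test, so Rejected.
{habitat=forest, skin=scales, mass=5}: mass = 5 — fails this test, so Rejected.
{habitat=desert, skin=feathers, mass=46}: mass = 46 — meets the rule, so Accepted.
{habitat=forest, skin=feathers, mass=24}: mass = 24 — fails this test, so Rejected.

Rejected, Rejected, Accepted, Rejected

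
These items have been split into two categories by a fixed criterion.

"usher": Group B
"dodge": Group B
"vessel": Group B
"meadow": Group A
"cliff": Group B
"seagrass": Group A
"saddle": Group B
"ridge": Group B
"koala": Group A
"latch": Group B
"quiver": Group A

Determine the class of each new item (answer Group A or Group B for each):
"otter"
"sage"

Group B, Group B

All 'Group A' examples share one property — has ≥ 3 vowels — and every 'Group B' example lacks it.
Group B: "otter", since 2 vowels.
Group B: "sage", since 2 vowels.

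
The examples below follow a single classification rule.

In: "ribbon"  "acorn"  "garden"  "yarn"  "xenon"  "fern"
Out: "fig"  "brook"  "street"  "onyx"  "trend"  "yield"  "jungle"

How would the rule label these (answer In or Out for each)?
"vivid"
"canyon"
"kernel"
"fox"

Out, In, Out, Out

Comparing the two groups points to one rule — ends with 'n'.
"vivid": ends with 'd' — does not fit, so Out.
"canyon": ends with 'n' — qualifies, so In.
"kernel": ends with 'l' — does not fit, so Out.
"fox": ends with 'x' — does not fit, so Out.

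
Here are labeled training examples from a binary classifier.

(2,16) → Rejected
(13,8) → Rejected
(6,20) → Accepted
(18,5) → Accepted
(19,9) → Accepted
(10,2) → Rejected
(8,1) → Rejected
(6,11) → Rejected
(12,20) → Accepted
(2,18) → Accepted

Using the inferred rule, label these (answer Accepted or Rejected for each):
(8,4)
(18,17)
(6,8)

Rejected, Accepted, Rejected

All 'Accepted' examples share one property — max ≥ 18 — and every 'Rejected' example lacks it.
(8,4) → max 8 → Rejected. (18,17) → max 18 → Accepted. (6,8) → max 8 → Rejected.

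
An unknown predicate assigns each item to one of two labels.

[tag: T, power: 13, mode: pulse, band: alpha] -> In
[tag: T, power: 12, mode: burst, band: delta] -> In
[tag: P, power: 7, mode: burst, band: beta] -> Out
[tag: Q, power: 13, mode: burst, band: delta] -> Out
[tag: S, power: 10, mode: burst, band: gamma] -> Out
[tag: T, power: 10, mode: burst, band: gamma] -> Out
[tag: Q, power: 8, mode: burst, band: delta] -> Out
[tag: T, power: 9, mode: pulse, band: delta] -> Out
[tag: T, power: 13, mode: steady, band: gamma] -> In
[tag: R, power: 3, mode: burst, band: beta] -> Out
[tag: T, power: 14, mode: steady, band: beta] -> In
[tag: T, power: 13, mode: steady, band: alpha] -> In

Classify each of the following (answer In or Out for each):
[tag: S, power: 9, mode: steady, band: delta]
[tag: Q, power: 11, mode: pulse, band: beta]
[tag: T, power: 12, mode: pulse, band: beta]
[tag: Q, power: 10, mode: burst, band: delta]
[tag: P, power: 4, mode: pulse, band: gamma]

The common property of the 'In' items is: tag is T AND power ≥ 12. No 'Out' item has it.
[tag: S, power: 9, mode: steady, band: delta] — tag is S, power = 9, hence Out.
[tag: Q, power: 11, mode: pulse, band: beta] — tag is Q, power = 11, hence Out.
[tag: T, power: 12, mode: pulse, band: beta] — tag is T, power = 12, hence In.
[tag: Q, power: 10, mode: burst, band: delta] — tag is Q, power = 10, hence Out.
[tag: P, power: 4, mode: pulse, band: gamma] — tag is P, power = 4, hence Out.

Out, Out, In, Out, Out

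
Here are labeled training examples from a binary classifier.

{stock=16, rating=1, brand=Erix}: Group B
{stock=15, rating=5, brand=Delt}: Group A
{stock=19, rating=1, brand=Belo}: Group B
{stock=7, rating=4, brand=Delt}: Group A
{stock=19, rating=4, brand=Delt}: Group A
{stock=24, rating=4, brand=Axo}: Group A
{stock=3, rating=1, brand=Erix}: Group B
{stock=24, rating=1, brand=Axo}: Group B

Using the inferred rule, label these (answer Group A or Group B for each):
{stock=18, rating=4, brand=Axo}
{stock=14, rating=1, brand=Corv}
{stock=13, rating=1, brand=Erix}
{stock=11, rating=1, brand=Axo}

Group A, Group B, Group B, Group B

The distinguishing property — rating ≥ 4 — holds for all the 'Group A' cases and none of the 'Group B' cases.
{stock=18, rating=4, brand=Axo}: rating = 4, matches → Group A. {stock=14, rating=1, brand=Corv}: rating = 1, doesn't qualify → Group B. {stock=13, rating=1, brand=Erix}: rating = 1, doesn't qualify → Group B. {stock=11, rating=1, brand=Axo}: rating = 1, doesn't qualify → Group B.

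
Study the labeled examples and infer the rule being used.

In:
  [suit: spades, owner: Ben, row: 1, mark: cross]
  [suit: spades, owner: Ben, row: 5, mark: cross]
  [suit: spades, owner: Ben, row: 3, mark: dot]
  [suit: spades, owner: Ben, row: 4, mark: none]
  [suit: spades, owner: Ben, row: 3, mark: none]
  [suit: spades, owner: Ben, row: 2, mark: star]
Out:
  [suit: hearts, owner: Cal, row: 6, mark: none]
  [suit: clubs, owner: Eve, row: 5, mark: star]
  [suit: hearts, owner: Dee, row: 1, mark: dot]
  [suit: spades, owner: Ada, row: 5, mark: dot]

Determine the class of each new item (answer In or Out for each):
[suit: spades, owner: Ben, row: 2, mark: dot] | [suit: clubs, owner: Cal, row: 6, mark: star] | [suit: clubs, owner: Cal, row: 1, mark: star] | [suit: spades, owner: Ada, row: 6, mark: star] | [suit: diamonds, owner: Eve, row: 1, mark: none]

A rule that fits every label: owner is Ben — true of each 'In' example, false of each 'Out' one.
[suit: spades, owner: Ben, row: 2, mark: dot]: owner is Ben — meets the rule, so In. [suit: clubs, owner: Cal, row: 6, mark: star]: owner is Cal — does not satisfy this, so Out. [suit: clubs, owner: Cal, row: 1, mark: star]: owner is Cal — does not satisfy this, so Out. [suit: spades, owner: Ada, row: 6, mark: star]: owner is Ada — does not satisfy this, so Out. [suit: diamonds, owner: Eve, row: 1, mark: none]: owner is Eve — does not satisfy this, so Out.

In, Out, Out, Out, Out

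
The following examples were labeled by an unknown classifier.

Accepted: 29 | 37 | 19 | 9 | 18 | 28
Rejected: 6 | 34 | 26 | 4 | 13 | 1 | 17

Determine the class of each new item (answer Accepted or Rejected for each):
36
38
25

The pattern is that an item is 'Accepted' exactly when: digit sum ≥ 9.
Accepted: 36, since digit sum 3+6 = 9.
Accepted: 38, since digit sum 3+8 = 11.
Rejected: 25, since digit sum 2+5 = 7.

Accepted, Accepted, Rejected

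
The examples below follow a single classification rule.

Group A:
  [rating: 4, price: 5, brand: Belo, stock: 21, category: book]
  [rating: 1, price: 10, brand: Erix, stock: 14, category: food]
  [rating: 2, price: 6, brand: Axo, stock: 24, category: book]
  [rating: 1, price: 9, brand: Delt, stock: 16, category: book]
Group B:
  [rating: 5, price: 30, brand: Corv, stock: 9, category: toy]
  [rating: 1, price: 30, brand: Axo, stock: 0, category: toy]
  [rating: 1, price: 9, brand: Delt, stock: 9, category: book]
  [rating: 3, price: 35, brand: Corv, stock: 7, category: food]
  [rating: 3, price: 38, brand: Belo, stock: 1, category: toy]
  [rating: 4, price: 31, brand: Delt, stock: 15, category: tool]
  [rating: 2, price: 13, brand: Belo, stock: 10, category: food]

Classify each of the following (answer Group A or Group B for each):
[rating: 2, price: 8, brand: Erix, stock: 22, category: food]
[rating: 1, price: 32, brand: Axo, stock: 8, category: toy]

Group A, Group B

Rule: stock ≥ 10 AND price ≤ 10. This holds for each 'Group A' example and fails for each 'Group B' one.
[rating: 2, price: 8, brand: Erix, stock: 22, category: food] — stock = 22, price = 8, hence Group A. [rating: 1, price: 32, brand: Axo, stock: 8, category: toy] — stock = 8, price = 32, hence Group B.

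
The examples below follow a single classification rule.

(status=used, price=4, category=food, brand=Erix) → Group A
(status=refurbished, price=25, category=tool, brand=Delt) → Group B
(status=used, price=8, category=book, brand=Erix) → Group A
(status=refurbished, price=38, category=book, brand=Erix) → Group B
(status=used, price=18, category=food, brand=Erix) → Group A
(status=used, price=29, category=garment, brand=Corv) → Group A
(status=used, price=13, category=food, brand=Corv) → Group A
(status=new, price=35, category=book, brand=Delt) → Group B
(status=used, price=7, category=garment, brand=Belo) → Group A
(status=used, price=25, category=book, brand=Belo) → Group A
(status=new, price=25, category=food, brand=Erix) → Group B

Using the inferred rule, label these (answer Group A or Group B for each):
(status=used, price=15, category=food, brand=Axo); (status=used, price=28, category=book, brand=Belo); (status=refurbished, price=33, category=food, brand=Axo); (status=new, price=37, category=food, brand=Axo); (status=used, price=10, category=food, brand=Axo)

'Group A' ⟺ status is used.
(status=used, price=15, category=food, brand=Axo): status is used — checks out, so Group A. (status=used, price=28, category=book, brand=Belo): status is used — checks out, so Group A. (status=refurbished, price=33, category=food, brand=Axo): status is refurbished — doesn't match, so Group B. (status=new, price=37, category=food, brand=Axo): status is new — doesn't match, so Group B. (status=used, price=10, category=food, brand=Axo): status is used — checks out, so Group A.

Group A, Group A, Group B, Group B, Group A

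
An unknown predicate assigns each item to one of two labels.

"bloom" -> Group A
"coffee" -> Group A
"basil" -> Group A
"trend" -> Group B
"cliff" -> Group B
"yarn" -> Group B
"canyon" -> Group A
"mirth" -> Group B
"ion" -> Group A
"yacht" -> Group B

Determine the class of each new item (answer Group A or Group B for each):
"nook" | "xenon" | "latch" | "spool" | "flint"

The common property of the 'Group A' items is: has ≥ 2 vowels. No 'Group B' item has it.
Group A: "nook", since 2 vowels. Group A: "xenon", since 2 vowels. Group B: "latch", since 1 vowel. Group A: "spool", since 2 vowels. Group B: "flint", since 1 vowel.

Group A, Group A, Group B, Group A, Group B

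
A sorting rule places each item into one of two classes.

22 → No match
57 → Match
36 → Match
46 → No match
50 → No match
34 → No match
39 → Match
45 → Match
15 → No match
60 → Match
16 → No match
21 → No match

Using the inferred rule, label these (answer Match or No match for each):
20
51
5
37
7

'Match' ⟺ multiple of 3 AND at least 22.

No match, Match, No match, No match, No match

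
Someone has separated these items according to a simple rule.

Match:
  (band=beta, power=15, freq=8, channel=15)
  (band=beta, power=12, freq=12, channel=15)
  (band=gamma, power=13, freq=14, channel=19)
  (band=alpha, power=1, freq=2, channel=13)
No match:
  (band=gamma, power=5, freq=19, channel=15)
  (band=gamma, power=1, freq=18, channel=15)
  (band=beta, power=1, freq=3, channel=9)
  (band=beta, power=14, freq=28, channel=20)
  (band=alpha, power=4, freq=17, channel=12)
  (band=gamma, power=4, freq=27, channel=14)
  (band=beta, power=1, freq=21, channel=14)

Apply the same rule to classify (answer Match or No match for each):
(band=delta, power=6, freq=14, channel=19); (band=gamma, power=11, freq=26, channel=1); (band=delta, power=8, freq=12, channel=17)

Rule: channel ≥ 12 AND freq ≤ 14. This holds for each 'Match' example and fails for each 'No match' one.
(band=delta, power=6, freq=14, channel=19): Match (channel = 19, freq = 14). (band=gamma, power=11, freq=26, channel=1): No match (channel = 1, freq = 26). (band=delta, power=8, freq=12, channel=17): Match (channel = 17, freq = 12).

Match, No match, Match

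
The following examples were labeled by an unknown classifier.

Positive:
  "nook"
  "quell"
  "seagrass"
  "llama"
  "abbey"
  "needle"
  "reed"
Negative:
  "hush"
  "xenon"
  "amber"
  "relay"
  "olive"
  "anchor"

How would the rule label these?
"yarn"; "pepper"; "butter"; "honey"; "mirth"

The rule appears to be: has a double letter.
"yarn": no doubled letter, does not satisfy this → Negative.
"pepper": 'pp' doubled, fits → Positive.
"butter": 'tt' doubled, fits → Positive.
"honey": no doubled letter, does not satisfy this → Negative.
"mirth": no doubled letter, does not satisfy this → Negative.

Negative, Positive, Positive, Negative, Negative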